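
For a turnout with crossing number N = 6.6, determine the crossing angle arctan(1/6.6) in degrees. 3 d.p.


1/N = 1/6.6 = 0.151515
angle = arctan(0.151515) = 0.150371 rad
angle = 0.150371 * 180/pi = 8.616 degrees

8.616


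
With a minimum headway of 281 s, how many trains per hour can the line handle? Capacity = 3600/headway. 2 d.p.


Capacity = 3600 / headway
Capacity = 3600 / 281
Capacity = 12.81 trains/hour

12.81


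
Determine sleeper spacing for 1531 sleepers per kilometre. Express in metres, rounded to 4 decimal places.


Spacing = 1000 m / number of sleepers
Spacing = 1000 / 1531
Spacing = 0.6532 m

0.6532


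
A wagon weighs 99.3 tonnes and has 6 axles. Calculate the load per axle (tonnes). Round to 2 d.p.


Load per axle = total weight / number of axles
Load = 99.3 / 6
Load = 16.55 tonnes

16.55


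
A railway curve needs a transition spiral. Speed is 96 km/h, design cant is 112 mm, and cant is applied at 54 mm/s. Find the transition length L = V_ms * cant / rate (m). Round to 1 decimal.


Convert speed: V = 96 / 3.6 = 26.6667 m/s
L = 26.6667 * 112 / 54
L = 2986.6667 / 54
L = 55.3 m

55.3


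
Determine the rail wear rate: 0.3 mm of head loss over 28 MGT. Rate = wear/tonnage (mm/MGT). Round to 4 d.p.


Wear rate = total wear / cumulative tonnage
Rate = 0.3 / 28
Rate = 0.0107 mm/MGT

0.0107


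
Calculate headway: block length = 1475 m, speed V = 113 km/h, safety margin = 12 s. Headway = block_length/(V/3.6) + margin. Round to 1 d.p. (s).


V = 113 / 3.6 = 31.3889 m/s
Block traversal time = 1475 / 31.3889 = 46.9912 s
Headway = 46.9912 + 12
Headway = 59.0 s

59.0


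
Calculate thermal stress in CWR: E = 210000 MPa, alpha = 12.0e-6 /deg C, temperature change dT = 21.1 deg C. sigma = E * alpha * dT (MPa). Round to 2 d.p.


sigma = E * alpha * dT
sigma = 210000 * 12.0e-6 * 21.1
sigma = 2.52 * 21.1
sigma = 53.17 MPa

53.17


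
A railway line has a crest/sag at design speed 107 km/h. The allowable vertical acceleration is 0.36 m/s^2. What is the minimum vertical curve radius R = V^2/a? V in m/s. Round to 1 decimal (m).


Convert speed: V = 107 / 3.6 = 29.7222 m/s
V^2 = 883.4105 m^2/s^2
R_v = 883.4105 / 0.36
R_v = 2453.9 m

2453.9


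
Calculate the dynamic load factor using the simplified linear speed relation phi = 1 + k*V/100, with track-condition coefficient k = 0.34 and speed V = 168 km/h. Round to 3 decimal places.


phi = 1 + k * V / 100
phi = 1 + 0.34 * 168 / 100
phi = 1 + 0.5712
phi = 1.571

1.571


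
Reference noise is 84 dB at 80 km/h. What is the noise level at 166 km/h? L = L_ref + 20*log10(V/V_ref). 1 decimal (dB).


V/V_ref = 166 / 80 = 2.075
log10(2.075) = 0.317018
20 * 0.317018 = 6.3404
L = 84 + 6.3404 = 90.3 dB

90.3


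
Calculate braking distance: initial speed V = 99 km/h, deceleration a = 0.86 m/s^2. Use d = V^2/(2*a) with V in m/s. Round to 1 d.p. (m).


Convert speed: V = 99 / 3.6 = 27.5 m/s
V^2 = 756.25
d = 756.25 / (2 * 0.86)
d = 756.25 / 1.72
d = 439.7 m

439.7


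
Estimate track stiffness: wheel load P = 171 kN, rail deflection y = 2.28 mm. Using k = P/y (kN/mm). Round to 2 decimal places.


Track stiffness k = P / y
k = 171 / 2.28
k = 75.00 kN/mm

75.00


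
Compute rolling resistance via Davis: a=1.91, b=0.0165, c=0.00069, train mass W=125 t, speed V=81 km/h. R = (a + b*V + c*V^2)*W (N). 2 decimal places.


b*V = 0.0165 * 81 = 1.3365
c*V^2 = 0.00069 * 6561 = 4.52709
R_per_t = 1.91 + 1.3365 + 4.52709 = 7.77359 N/t
R_total = 7.77359 * 125 = 971.70 N

971.70


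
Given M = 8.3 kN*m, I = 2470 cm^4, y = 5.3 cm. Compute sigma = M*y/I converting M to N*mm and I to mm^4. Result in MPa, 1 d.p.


Convert units:
M = 8.3 kN*m = 8300000 N*mm
y = 5.3 cm = 53 mm
I = 2470 cm^4 = 24700000 mm^4
sigma = 8300000 * 53 / 24700000
sigma = 17.8 MPa

17.8


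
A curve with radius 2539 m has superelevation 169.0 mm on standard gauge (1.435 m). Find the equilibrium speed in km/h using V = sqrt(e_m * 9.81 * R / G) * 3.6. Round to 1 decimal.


Convert cant: e = 169.0 mm = 0.1690 m
V_ms = sqrt(0.1690 * 9.81 * 2539 / 1.435)
V_ms = sqrt(2933.367742) = 54.1606 m/s
V = 54.1606 * 3.6 = 195.0 km/h

195.0


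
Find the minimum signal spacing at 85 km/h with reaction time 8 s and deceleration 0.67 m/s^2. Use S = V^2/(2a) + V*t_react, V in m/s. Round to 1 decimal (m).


V = 85 / 3.6 = 23.6111 m/s
Braking distance = 23.6111^2 / (2*0.67) = 416.0333 m
Sighting distance = 23.6111 * 8 = 188.8889 m
S = 416.0333 + 188.8889 = 604.9 m

604.9


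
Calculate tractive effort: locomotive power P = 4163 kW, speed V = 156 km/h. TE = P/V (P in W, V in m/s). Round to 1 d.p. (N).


Convert: P = 4163 kW = 4163000 W
V = 156 / 3.6 = 43.3333 m/s
TE = 4163000 / 43.3333
TE = 96069.2 N

96069.2


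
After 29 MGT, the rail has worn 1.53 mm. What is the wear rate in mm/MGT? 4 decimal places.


Wear rate = total wear / cumulative tonnage
Rate = 1.53 / 29
Rate = 0.0528 mm/MGT

0.0528


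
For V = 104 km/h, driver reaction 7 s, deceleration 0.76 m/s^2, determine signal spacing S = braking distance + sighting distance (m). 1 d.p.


V = 104 / 3.6 = 28.8889 m/s
Braking distance = 28.8889^2 / (2*0.76) = 549.0578 m
Sighting distance = 28.8889 * 7 = 202.2222 m
S = 549.0578 + 202.2222 = 751.3 m

751.3


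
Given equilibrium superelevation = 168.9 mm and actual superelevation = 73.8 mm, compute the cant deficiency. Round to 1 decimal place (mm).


Cant deficiency = equilibrium cant - actual cant
CD = 168.9 - 73.8
CD = 95.1 mm

95.1


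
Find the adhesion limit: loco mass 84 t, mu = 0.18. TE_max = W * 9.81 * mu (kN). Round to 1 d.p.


TE_max = W * g * mu
TE_max = 84 * 9.81 * 0.18
TE_max = 824.04 * 0.18
TE_max = 148.3 kN

148.3


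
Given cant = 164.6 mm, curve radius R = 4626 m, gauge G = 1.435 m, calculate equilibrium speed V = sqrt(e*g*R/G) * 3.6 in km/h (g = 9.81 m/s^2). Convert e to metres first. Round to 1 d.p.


Convert cant: e = 164.6 mm = 0.1646 m
V_ms = sqrt(0.1646 * 9.81 * 4626 / 1.435)
V_ms = sqrt(5205.381516) = 72.1483 m/s
V = 72.1483 * 3.6 = 259.7 km/h

259.7


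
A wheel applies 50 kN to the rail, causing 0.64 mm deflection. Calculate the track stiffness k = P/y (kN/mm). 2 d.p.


Track stiffness k = P / y
k = 50 / 0.64
k = 78.13 kN/mm

78.13


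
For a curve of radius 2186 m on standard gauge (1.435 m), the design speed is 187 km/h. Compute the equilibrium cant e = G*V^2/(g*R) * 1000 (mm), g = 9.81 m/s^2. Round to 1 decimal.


Convert speed: V = 187 / 3.6 = 51.9444 m/s
Apply formula: e = 1.435 * 51.9444^2 / (9.81 * 2186)
e = 1.435 * 2698.2253 / 21444.66
e = 0.180556 m = 180.6 mm

180.6


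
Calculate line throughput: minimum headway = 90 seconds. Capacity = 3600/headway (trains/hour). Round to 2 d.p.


Capacity = 3600 / headway
Capacity = 3600 / 90
Capacity = 40.00 trains/hour

40.00


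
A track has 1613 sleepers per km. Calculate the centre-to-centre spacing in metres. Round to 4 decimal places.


Spacing = 1000 m / number of sleepers
Spacing = 1000 / 1613
Spacing = 0.6200 m

0.6200


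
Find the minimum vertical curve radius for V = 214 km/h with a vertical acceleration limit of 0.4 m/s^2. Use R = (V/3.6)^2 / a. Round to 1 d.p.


Convert speed: V = 214 / 3.6 = 59.4444 m/s
V^2 = 3533.642 m^2/s^2
R_v = 3533.642 / 0.4
R_v = 8834.1 m

8834.1


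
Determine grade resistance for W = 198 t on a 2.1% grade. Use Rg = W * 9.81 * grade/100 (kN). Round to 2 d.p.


Rg = W * 9.81 * grade / 100
Rg = 198 * 9.81 * 2.1 / 100
Rg = 1942.38 * 0.021
Rg = 40.79 kN

40.79


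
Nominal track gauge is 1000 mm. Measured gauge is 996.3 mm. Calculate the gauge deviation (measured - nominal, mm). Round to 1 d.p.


Deviation = measured - nominal
Deviation = 996.3 - 1000
Deviation = -3.7 mm

-3.7


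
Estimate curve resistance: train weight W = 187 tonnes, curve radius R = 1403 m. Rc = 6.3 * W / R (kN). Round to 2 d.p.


Rc = 6.3 * W / R
Rc = 6.3 * 187 / 1403
Rc = 1178.1 / 1403
Rc = 0.84 kN

0.84


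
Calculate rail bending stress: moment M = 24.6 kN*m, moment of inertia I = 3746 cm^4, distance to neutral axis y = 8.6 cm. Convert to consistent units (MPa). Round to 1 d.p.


Convert units:
M = 24.6 kN*m = 24600000 N*mm
y = 8.6 cm = 86 mm
I = 3746 cm^4 = 37460000 mm^4
sigma = 24600000 * 86 / 37460000
sigma = 56.5 MPa

56.5


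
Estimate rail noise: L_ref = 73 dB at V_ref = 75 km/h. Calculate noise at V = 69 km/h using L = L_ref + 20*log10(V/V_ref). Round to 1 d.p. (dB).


V/V_ref = 69 / 75 = 0.92
log10(0.92) = -0.036212
20 * -0.036212 = -0.7242
L = 73 + -0.7242 = 72.3 dB

72.3


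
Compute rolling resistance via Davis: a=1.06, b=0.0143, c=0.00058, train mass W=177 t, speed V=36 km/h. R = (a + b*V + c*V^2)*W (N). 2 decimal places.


b*V = 0.0143 * 36 = 0.5148
c*V^2 = 0.00058 * 1296 = 0.75168
R_per_t = 1.06 + 0.5148 + 0.75168 = 2.32648 N/t
R_total = 2.32648 * 177 = 411.79 N

411.79


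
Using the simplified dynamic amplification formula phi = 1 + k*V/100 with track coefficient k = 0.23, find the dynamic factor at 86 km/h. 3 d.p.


phi = 1 + k * V / 100
phi = 1 + 0.23 * 86 / 100
phi = 1 + 0.1978
phi = 1.198

1.198


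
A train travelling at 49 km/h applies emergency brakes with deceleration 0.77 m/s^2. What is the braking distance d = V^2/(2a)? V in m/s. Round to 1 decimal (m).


Convert speed: V = 49 / 3.6 = 13.6111 m/s
V^2 = 185.2623
d = 185.2623 / (2 * 0.77)
d = 185.2623 / 1.54
d = 120.3 m

120.3


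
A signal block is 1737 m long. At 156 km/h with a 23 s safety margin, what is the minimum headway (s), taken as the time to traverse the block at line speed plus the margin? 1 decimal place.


V = 156 / 3.6 = 43.3333 m/s
Block traversal time = 1737 / 43.3333 = 40.0846 s
Headway = 40.0846 + 23
Headway = 63.1 s

63.1


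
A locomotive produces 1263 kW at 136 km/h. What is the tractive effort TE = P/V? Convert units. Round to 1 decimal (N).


Convert: P = 1263 kW = 1263000 W
V = 136 / 3.6 = 37.7778 m/s
TE = 1263000 / 37.7778
TE = 33432.4 N

33432.4


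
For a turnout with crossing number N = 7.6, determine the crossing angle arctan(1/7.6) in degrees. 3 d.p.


1/N = 1/7.6 = 0.131579
angle = arctan(0.131579) = 0.130827 rad
angle = 0.130827 * 180/pi = 7.496 degrees

7.496


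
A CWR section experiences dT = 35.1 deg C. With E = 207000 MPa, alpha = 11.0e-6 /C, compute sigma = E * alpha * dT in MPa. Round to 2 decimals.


sigma = E * alpha * dT
sigma = 207000 * 11.0e-6 * 35.1
sigma = 2.277 * 35.1
sigma = 79.92 MPa

79.92


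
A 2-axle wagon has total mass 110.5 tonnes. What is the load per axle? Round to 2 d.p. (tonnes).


Load per axle = total weight / number of axles
Load = 110.5 / 2
Load = 55.25 tonnes

55.25


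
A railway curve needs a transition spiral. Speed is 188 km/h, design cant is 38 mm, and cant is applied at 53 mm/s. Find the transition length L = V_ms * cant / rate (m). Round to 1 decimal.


Convert speed: V = 188 / 3.6 = 52.2222 m/s
L = 52.2222 * 38 / 53
L = 1984.4444 / 53
L = 37.4 m

37.4


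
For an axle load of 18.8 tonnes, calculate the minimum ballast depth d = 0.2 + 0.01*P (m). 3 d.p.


d = 0.2 + 0.01 * 18.8
d = 0.2 + 0.188
d = 0.388 m

0.388


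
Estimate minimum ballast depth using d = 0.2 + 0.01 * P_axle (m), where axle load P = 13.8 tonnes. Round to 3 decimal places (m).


d = 0.2 + 0.01 * 13.8
d = 0.2 + 0.138
d = 0.338 m

0.338


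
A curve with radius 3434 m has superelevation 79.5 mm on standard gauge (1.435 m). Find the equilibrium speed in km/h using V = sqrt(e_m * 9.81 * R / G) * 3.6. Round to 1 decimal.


Convert cant: e = 79.5 mm = 0.0795 m
V_ms = sqrt(0.0795 * 9.81 * 3434 / 1.435)
V_ms = sqrt(1866.313192) = 43.2008 m/s
V = 43.2008 * 3.6 = 155.5 km/h

155.5


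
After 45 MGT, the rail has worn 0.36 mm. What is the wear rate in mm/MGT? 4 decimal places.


Wear rate = total wear / cumulative tonnage
Rate = 0.36 / 45
Rate = 0.0080 mm/MGT

0.0080


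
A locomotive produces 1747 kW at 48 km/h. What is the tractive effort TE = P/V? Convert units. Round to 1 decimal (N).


Convert: P = 1747 kW = 1747000 W
V = 48 / 3.6 = 13.3333 m/s
TE = 1747000 / 13.3333
TE = 131025.0 N

131025.0


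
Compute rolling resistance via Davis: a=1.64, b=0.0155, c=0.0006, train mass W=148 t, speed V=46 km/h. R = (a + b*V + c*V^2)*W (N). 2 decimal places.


b*V = 0.0155 * 46 = 0.713
c*V^2 = 0.0006 * 2116 = 1.2696
R_per_t = 1.64 + 0.713 + 1.2696 = 3.6226 N/t
R_total = 3.6226 * 148 = 536.14 N

536.14


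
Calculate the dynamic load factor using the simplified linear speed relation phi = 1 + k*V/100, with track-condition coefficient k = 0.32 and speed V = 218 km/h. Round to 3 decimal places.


phi = 1 + k * V / 100
phi = 1 + 0.32 * 218 / 100
phi = 1 + 0.6976
phi = 1.698

1.698


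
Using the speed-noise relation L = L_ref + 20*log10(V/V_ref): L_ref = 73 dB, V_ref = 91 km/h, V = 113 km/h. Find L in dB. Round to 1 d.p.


V/V_ref = 113 / 91 = 1.241758
log10(1.241758) = 0.094037
20 * 0.094037 = 1.8807
L = 73 + 1.8807 = 74.9 dB

74.9


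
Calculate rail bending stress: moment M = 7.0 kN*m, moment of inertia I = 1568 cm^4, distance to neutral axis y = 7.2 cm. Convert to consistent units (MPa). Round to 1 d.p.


Convert units:
M = 7.0 kN*m = 7000000 N*mm
y = 7.2 cm = 72 mm
I = 1568 cm^4 = 15680000 mm^4
sigma = 7000000 * 72 / 15680000
sigma = 32.1 MPa

32.1


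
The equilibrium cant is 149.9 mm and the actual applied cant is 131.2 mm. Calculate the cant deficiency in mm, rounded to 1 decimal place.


Cant deficiency = equilibrium cant - actual cant
CD = 149.9 - 131.2
CD = 18.7 mm

18.7


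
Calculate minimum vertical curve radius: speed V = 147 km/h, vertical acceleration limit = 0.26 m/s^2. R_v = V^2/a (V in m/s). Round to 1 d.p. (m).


Convert speed: V = 147 / 3.6 = 40.8333 m/s
V^2 = 1667.3611 m^2/s^2
R_v = 1667.3611 / 0.26
R_v = 6412.9 m

6412.9


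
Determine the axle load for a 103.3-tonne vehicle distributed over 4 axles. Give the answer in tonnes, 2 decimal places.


Load per axle = total weight / number of axles
Load = 103.3 / 4
Load = 25.83 tonnes

25.83


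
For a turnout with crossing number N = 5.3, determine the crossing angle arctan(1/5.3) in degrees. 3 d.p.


1/N = 1/5.3 = 0.188679
angle = arctan(0.188679) = 0.186487 rad
angle = 0.186487 * 180/pi = 10.685 degrees

10.685


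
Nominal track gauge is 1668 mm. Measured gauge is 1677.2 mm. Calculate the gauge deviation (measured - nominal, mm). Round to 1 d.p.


Deviation = measured - nominal
Deviation = 1677.2 - 1668
Deviation = 9.2 mm

9.2


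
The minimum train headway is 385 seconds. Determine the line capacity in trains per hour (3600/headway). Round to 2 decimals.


Capacity = 3600 / headway
Capacity = 3600 / 385
Capacity = 9.35 trains/hour

9.35


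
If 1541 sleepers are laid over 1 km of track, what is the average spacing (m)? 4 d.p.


Spacing = 1000 m / number of sleepers
Spacing = 1000 / 1541
Spacing = 0.6489 m

0.6489


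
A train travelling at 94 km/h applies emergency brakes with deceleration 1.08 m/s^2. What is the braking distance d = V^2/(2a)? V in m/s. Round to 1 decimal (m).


Convert speed: V = 94 / 3.6 = 26.1111 m/s
V^2 = 681.7901
d = 681.7901 / (2 * 1.08)
d = 681.7901 / 2.16
d = 315.6 m

315.6


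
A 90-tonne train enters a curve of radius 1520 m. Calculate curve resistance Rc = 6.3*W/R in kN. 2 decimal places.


Rc = 6.3 * W / R
Rc = 6.3 * 90 / 1520
Rc = 567.0 / 1520
Rc = 0.37 kN

0.37


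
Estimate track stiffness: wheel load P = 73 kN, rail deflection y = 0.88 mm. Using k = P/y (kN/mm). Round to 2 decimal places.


Track stiffness k = P / y
k = 73 / 0.88
k = 82.95 kN/mm

82.95


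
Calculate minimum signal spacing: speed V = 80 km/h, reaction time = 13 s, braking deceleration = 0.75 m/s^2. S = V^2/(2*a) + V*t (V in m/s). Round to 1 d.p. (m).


V = 80 / 3.6 = 22.2222 m/s
Braking distance = 22.2222^2 / (2*0.75) = 329.2181 m
Sighting distance = 22.2222 * 13 = 288.8889 m
S = 329.2181 + 288.8889 = 618.1 m

618.1


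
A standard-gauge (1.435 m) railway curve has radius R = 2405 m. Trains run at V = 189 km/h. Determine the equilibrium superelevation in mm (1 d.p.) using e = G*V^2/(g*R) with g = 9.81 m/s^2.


Convert speed: V = 189 / 3.6 = 52.5 m/s
Apply formula: e = 1.435 * 52.5^2 / (9.81 * 2405)
e = 1.435 * 2756.25 / 23593.05
e = 0.167643 m = 167.6 mm

167.6


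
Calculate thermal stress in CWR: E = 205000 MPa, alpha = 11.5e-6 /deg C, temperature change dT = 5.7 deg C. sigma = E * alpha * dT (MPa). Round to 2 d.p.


sigma = E * alpha * dT
sigma = 205000 * 11.5e-6 * 5.7
sigma = 2.3575 * 5.7
sigma = 13.44 MPa

13.44


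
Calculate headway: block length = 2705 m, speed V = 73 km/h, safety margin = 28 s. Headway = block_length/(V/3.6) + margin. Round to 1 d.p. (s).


V = 73 / 3.6 = 20.2778 m/s
Block traversal time = 2705 / 20.2778 = 133.3973 s
Headway = 133.3973 + 28
Headway = 161.4 s

161.4


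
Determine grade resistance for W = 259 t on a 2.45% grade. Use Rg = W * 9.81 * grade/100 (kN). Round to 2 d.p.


Rg = W * 9.81 * grade / 100
Rg = 259 * 9.81 * 2.45 / 100
Rg = 2540.79 * 0.0245
Rg = 62.25 kN

62.25


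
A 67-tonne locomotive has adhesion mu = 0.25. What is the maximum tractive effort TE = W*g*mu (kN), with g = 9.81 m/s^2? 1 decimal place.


TE_max = W * g * mu
TE_max = 67 * 9.81 * 0.25
TE_max = 657.27 * 0.25
TE_max = 164.3 kN

164.3


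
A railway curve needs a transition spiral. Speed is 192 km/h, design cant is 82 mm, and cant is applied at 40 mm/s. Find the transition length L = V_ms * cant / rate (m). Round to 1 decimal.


Convert speed: V = 192 / 3.6 = 53.3333 m/s
L = 53.3333 * 82 / 40
L = 4373.3333 / 40
L = 109.3 m

109.3


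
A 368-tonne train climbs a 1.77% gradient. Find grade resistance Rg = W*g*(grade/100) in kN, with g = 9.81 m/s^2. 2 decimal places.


Rg = W * 9.81 * grade / 100
Rg = 368 * 9.81 * 1.77 / 100
Rg = 3610.08 * 0.0177
Rg = 63.90 kN

63.90


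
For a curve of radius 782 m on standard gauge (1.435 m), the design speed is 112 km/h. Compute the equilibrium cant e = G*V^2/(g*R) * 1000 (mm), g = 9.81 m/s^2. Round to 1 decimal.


Convert speed: V = 112 / 3.6 = 31.1111 m/s
Apply formula: e = 1.435 * 31.1111^2 / (9.81 * 782)
e = 1.435 * 967.9012 / 7671.42
e = 0.181054 m = 181.1 mm

181.1


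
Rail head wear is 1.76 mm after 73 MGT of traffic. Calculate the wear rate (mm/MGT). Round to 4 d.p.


Wear rate = total wear / cumulative tonnage
Rate = 1.76 / 73
Rate = 0.0241 mm/MGT

0.0241


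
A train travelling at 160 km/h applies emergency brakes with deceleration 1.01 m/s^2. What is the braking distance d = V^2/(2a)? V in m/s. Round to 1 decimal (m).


Convert speed: V = 160 / 3.6 = 44.4444 m/s
V^2 = 1975.3086
d = 1975.3086 / (2 * 1.01)
d = 1975.3086 / 2.02
d = 977.9 m

977.9


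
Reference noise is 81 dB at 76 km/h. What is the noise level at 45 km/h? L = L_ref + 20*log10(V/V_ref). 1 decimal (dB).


V/V_ref = 45 / 76 = 0.592105
log10(0.592105) = -0.227601
20 * -0.227601 = -4.552
L = 81 + -4.552 = 76.4 dB

76.4


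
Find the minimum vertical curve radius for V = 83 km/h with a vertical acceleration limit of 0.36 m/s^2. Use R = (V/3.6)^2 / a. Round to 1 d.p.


Convert speed: V = 83 / 3.6 = 23.0556 m/s
V^2 = 531.5586 m^2/s^2
R_v = 531.5586 / 0.36
R_v = 1476.6 m

1476.6


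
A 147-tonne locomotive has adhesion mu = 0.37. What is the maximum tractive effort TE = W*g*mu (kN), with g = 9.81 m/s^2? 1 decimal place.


TE_max = W * g * mu
TE_max = 147 * 9.81 * 0.37
TE_max = 1442.07 * 0.37
TE_max = 533.6 kN

533.6


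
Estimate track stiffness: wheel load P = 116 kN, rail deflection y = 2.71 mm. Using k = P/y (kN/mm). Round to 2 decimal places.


Track stiffness k = P / y
k = 116 / 2.71
k = 42.80 kN/mm

42.80


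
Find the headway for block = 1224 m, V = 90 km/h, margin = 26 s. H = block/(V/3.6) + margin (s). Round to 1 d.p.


V = 90 / 3.6 = 25.0 m/s
Block traversal time = 1224 / 25.0 = 48.96 s
Headway = 48.96 + 26
Headway = 75.0 s

75.0


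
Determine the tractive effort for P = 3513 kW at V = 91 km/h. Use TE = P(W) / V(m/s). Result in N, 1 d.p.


Convert: P = 3513 kW = 3513000 W
V = 91 / 3.6 = 25.2778 m/s
TE = 3513000 / 25.2778
TE = 138975.8 N

138975.8


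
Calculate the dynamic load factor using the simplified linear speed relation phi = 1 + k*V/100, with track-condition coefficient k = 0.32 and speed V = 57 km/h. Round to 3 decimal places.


phi = 1 + k * V / 100
phi = 1 + 0.32 * 57 / 100
phi = 1 + 0.1824
phi = 1.182

1.182


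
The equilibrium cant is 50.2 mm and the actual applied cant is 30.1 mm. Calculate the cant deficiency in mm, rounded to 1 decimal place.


Cant deficiency = equilibrium cant - actual cant
CD = 50.2 - 30.1
CD = 20.1 mm

20.1


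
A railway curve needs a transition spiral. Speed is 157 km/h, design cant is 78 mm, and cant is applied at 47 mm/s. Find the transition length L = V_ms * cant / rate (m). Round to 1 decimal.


Convert speed: V = 157 / 3.6 = 43.6111 m/s
L = 43.6111 * 78 / 47
L = 3401.6667 / 47
L = 72.4 m

72.4


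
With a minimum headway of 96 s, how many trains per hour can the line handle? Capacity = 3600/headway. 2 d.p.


Capacity = 3600 / headway
Capacity = 3600 / 96
Capacity = 37.50 trains/hour

37.50


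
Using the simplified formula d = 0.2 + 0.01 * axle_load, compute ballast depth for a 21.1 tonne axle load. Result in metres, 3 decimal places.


d = 0.2 + 0.01 * 21.1
d = 0.2 + 0.211
d = 0.411 m

0.411


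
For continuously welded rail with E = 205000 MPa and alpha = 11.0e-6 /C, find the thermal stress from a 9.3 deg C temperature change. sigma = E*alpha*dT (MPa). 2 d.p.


sigma = E * alpha * dT
sigma = 205000 * 11.0e-6 * 9.3
sigma = 2.255 * 9.3
sigma = 20.97 MPa

20.97


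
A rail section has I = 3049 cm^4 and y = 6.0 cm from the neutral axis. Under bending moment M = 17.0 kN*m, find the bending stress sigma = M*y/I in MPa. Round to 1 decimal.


Convert units:
M = 17.0 kN*m = 17000000 N*mm
y = 6.0 cm = 60 mm
I = 3049 cm^4 = 30490000 mm^4
sigma = 17000000 * 60 / 30490000
sigma = 33.5 MPa

33.5


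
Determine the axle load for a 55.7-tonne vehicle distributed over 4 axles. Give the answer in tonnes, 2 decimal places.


Load per axle = total weight / number of axles
Load = 55.7 / 4
Load = 13.93 tonnes

13.93


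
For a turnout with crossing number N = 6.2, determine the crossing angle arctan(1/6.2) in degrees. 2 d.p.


1/N = 1/6.2 = 0.16129
angle = arctan(0.16129) = 0.159913 rad
angle = 0.159913 * 180/pi = 9.16 degrees

9.16


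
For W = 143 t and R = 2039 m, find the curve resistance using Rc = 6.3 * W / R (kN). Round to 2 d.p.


Rc = 6.3 * W / R
Rc = 6.3 * 143 / 2039
Rc = 900.9 / 2039
Rc = 0.44 kN

0.44


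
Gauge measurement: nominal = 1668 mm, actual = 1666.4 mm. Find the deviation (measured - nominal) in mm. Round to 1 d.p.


Deviation = measured - nominal
Deviation = 1666.4 - 1668
Deviation = -1.6 mm

-1.6


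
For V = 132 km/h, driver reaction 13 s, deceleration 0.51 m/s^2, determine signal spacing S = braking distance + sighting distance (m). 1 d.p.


V = 132 / 3.6 = 36.6667 m/s
Braking distance = 36.6667^2 / (2*0.51) = 1318.0828 m
Sighting distance = 36.6667 * 13 = 476.6667 m
S = 1318.0828 + 476.6667 = 1794.7 m

1794.7


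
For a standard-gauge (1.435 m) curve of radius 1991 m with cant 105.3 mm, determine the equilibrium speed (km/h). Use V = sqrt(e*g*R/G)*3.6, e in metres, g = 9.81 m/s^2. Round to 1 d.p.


Convert cant: e = 105.3 mm = 0.1053 m
V_ms = sqrt(0.1053 * 9.81 * 1991 / 1.435)
V_ms = sqrt(1433.232797) = 37.8581 m/s
V = 37.8581 * 3.6 = 136.3 km/h

136.3


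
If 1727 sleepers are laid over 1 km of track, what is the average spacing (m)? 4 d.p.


Spacing = 1000 m / number of sleepers
Spacing = 1000 / 1727
Spacing = 0.5790 m

0.5790


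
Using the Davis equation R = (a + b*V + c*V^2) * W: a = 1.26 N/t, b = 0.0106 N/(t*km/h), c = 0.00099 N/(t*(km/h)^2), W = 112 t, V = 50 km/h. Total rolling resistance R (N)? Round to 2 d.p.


b*V = 0.0106 * 50 = 0.53
c*V^2 = 0.00099 * 2500 = 2.475
R_per_t = 1.26 + 0.53 + 2.475 = 4.265 N/t
R_total = 4.265 * 112 = 477.68 N

477.68


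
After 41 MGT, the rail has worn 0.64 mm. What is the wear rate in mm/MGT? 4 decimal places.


Wear rate = total wear / cumulative tonnage
Rate = 0.64 / 41
Rate = 0.0156 mm/MGT

0.0156


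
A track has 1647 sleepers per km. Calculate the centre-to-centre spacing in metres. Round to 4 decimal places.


Spacing = 1000 m / number of sleepers
Spacing = 1000 / 1647
Spacing = 0.6072 m

0.6072


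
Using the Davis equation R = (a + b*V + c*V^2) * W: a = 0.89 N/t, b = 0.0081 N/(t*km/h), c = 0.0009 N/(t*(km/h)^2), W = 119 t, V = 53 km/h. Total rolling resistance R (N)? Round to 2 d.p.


b*V = 0.0081 * 53 = 0.4293
c*V^2 = 0.0009 * 2809 = 2.5281
R_per_t = 0.89 + 0.4293 + 2.5281 = 3.8474 N/t
R_total = 3.8474 * 119 = 457.84 N

457.84


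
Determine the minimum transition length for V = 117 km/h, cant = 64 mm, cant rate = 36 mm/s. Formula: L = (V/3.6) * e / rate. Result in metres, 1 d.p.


Convert speed: V = 117 / 3.6 = 32.5 m/s
L = 32.5 * 64 / 36
L = 2080.0 / 36
L = 57.8 m

57.8


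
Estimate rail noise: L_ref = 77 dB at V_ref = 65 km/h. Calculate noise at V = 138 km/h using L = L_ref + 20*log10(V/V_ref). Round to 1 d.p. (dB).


V/V_ref = 138 / 65 = 2.123077
log10(2.123077) = 0.326966
20 * 0.326966 = 6.5393
L = 77 + 6.5393 = 83.5 dB

83.5


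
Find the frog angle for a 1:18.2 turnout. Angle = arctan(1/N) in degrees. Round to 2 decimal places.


1/N = 1/18.2 = 0.054945
angle = arctan(0.054945) = 0.05489 rad
angle = 0.05489 * 180/pi = 3.14 degrees

3.14


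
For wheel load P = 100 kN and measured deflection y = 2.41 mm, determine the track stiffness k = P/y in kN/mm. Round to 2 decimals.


Track stiffness k = P / y
k = 100 / 2.41
k = 41.49 kN/mm

41.49


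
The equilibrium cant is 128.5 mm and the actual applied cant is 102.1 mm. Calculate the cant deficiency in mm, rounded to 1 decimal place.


Cant deficiency = equilibrium cant - actual cant
CD = 128.5 - 102.1
CD = 26.4 mm

26.4


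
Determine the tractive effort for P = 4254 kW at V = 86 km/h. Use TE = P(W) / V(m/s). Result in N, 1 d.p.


Convert: P = 4254 kW = 4254000 W
V = 86 / 3.6 = 23.8889 m/s
TE = 4254000 / 23.8889
TE = 178074.4 N

178074.4


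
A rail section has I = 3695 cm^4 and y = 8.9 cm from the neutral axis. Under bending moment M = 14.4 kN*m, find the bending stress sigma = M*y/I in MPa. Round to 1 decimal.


Convert units:
M = 14.4 kN*m = 14400000 N*mm
y = 8.9 cm = 89 mm
I = 3695 cm^4 = 36950000 mm^4
sigma = 14400000 * 89 / 36950000
sigma = 34.7 MPa

34.7


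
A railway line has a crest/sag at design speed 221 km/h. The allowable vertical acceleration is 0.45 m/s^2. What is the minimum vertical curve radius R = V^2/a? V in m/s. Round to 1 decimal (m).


Convert speed: V = 221 / 3.6 = 61.3889 m/s
V^2 = 3768.5957 m^2/s^2
R_v = 3768.5957 / 0.45
R_v = 8374.7 m

8374.7


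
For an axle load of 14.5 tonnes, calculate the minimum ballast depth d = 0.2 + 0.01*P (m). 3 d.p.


d = 0.2 + 0.01 * 14.5
d = 0.2 + 0.145
d = 0.345 m

0.345


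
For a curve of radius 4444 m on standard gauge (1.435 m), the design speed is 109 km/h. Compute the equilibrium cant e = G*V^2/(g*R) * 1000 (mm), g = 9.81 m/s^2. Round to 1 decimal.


Convert speed: V = 109 / 3.6 = 30.2778 m/s
Apply formula: e = 1.435 * 30.2778^2 / (9.81 * 4444)
e = 1.435 * 916.7438 / 43595.64
e = 0.030176 m = 30.2 mm

30.2


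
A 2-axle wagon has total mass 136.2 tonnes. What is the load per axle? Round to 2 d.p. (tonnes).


Load per axle = total weight / number of axles
Load = 136.2 / 2
Load = 68.10 tonnes

68.10


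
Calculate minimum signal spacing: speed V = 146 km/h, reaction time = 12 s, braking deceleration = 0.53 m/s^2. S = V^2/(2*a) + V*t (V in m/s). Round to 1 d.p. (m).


V = 146 / 3.6 = 40.5556 m/s
Braking distance = 40.5556^2 / (2*0.53) = 1551.6539 m
Sighting distance = 40.5556 * 12 = 486.6667 m
S = 1551.6539 + 486.6667 = 2038.3 m

2038.3


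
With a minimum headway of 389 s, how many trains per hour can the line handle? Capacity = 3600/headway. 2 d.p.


Capacity = 3600 / headway
Capacity = 3600 / 389
Capacity = 9.25 trains/hour

9.25


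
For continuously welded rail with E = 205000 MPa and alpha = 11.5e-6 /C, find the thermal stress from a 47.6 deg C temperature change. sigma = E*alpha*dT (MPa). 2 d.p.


sigma = E * alpha * dT
sigma = 205000 * 11.5e-6 * 47.6
sigma = 2.3575 * 47.6
sigma = 112.22 MPa

112.22


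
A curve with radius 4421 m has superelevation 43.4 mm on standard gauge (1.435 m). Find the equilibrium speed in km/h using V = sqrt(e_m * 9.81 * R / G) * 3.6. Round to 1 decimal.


Convert cant: e = 43.4 mm = 0.0434 m
V_ms = sqrt(0.0434 * 9.81 * 4421 / 1.435)
V_ms = sqrt(1311.678351) = 36.2171 m/s
V = 36.2171 * 3.6 = 130.4 km/h

130.4


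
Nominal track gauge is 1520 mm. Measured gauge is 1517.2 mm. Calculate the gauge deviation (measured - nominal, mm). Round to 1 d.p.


Deviation = measured - nominal
Deviation = 1517.2 - 1520
Deviation = -2.8 mm

-2.8


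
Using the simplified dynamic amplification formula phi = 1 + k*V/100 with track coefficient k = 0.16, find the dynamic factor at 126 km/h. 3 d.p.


phi = 1 + k * V / 100
phi = 1 + 0.16 * 126 / 100
phi = 1 + 0.2016
phi = 1.202

1.202


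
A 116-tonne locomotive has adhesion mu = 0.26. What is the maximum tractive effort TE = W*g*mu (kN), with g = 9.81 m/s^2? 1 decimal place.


TE_max = W * g * mu
TE_max = 116 * 9.81 * 0.26
TE_max = 1137.96 * 0.26
TE_max = 295.9 kN

295.9


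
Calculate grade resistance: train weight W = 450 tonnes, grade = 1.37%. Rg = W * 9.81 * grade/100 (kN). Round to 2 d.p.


Rg = W * 9.81 * grade / 100
Rg = 450 * 9.81 * 1.37 / 100
Rg = 4414.5 * 0.0137
Rg = 60.48 kN

60.48


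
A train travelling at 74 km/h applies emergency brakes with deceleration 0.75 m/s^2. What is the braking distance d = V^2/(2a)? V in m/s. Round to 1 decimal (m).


Convert speed: V = 74 / 3.6 = 20.5556 m/s
V^2 = 422.5309
d = 422.5309 / (2 * 0.75)
d = 422.5309 / 1.5
d = 281.7 m

281.7


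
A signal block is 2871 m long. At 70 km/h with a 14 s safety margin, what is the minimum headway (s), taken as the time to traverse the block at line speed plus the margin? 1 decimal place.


V = 70 / 3.6 = 19.4444 m/s
Block traversal time = 2871 / 19.4444 = 147.6514 s
Headway = 147.6514 + 14
Headway = 161.7 s

161.7


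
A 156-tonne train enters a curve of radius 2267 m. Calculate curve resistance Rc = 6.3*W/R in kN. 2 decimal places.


Rc = 6.3 * W / R
Rc = 6.3 * 156 / 2267
Rc = 982.8 / 2267
Rc = 0.43 kN

0.43


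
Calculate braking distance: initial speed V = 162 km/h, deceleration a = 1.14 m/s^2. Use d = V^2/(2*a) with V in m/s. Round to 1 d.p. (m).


Convert speed: V = 162 / 3.6 = 45.0 m/s
V^2 = 2025.0
d = 2025.0 / (2 * 1.14)
d = 2025.0 / 2.28
d = 888.2 m

888.2


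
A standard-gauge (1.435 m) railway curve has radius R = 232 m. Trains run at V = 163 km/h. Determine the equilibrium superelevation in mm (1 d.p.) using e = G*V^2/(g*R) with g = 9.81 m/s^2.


Convert speed: V = 163 / 3.6 = 45.2778 m/s
Apply formula: e = 1.435 * 45.2778^2 / (9.81 * 232)
e = 1.435 * 2050.0772 / 2275.92
e = 1.292603 m = 1292.6 mm

1292.6


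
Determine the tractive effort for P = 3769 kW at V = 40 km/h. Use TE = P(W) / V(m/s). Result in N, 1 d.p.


Convert: P = 3769 kW = 3769000 W
V = 40 / 3.6 = 11.1111 m/s
TE = 3769000 / 11.1111
TE = 339210.0 N

339210.0


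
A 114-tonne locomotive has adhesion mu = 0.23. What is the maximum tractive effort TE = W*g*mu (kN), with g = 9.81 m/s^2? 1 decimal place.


TE_max = W * g * mu
TE_max = 114 * 9.81 * 0.23
TE_max = 1118.34 * 0.23
TE_max = 257.2 kN

257.2


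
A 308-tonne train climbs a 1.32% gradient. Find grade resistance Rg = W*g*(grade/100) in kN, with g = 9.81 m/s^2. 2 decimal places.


Rg = W * 9.81 * grade / 100
Rg = 308 * 9.81 * 1.32 / 100
Rg = 3021.48 * 0.0132
Rg = 39.88 kN

39.88


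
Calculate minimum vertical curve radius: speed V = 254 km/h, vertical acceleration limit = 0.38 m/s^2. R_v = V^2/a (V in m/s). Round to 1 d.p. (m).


Convert speed: V = 254 / 3.6 = 70.5556 m/s
V^2 = 4978.0864 m^2/s^2
R_v = 4978.0864 / 0.38
R_v = 13100.2 m

13100.2


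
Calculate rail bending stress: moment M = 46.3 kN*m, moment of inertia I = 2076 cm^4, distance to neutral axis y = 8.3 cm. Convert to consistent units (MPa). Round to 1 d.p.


Convert units:
M = 46.3 kN*m = 46300000 N*mm
y = 8.3 cm = 83 mm
I = 2076 cm^4 = 20760000 mm^4
sigma = 46300000 * 83 / 20760000
sigma = 185.1 MPa

185.1


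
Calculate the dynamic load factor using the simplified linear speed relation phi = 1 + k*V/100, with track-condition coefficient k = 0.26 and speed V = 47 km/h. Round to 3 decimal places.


phi = 1 + k * V / 100
phi = 1 + 0.26 * 47 / 100
phi = 1 + 0.1222
phi = 1.122

1.122


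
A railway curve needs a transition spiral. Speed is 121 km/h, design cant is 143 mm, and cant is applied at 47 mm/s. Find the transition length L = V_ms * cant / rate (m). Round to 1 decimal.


Convert speed: V = 121 / 3.6 = 33.6111 m/s
L = 33.6111 * 143 / 47
L = 4806.3889 / 47
L = 102.3 m

102.3


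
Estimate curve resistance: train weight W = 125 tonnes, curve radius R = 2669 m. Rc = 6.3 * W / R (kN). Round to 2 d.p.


Rc = 6.3 * W / R
Rc = 6.3 * 125 / 2669
Rc = 787.5 / 2669
Rc = 0.30 kN

0.30


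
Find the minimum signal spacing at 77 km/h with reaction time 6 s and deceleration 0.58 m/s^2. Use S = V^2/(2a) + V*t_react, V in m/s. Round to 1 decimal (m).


V = 77 / 3.6 = 21.3889 m/s
Braking distance = 21.3889^2 / (2*0.58) = 394.3832 m
Sighting distance = 21.3889 * 6 = 128.3333 m
S = 394.3832 + 128.3333 = 522.7 m

522.7


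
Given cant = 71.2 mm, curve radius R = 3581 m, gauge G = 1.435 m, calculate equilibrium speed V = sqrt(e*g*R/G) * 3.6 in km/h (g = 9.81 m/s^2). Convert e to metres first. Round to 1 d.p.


Convert cant: e = 71.2 mm = 0.0712 m
V_ms = sqrt(0.0712 * 9.81 * 3581 / 1.435)
V_ms = sqrt(1743.01619) = 41.7494 m/s
V = 41.7494 * 3.6 = 150.3 km/h

150.3


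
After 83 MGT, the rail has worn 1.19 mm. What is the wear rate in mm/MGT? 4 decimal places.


Wear rate = total wear / cumulative tonnage
Rate = 1.19 / 83
Rate = 0.0143 mm/MGT

0.0143


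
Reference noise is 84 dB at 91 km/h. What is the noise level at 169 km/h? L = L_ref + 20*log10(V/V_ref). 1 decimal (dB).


V/V_ref = 169 / 91 = 1.857143
log10(1.857143) = 0.268845
20 * 0.268845 = 5.3769
L = 84 + 5.3769 = 89.4 dB

89.4


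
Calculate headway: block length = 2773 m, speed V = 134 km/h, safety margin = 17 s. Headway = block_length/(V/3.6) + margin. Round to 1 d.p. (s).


V = 134 / 3.6 = 37.2222 m/s
Block traversal time = 2773 / 37.2222 = 74.4985 s
Headway = 74.4985 + 17
Headway = 91.5 s

91.5


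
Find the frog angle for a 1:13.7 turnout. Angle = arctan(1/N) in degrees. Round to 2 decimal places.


1/N = 1/13.7 = 0.072993
angle = arctan(0.072993) = 0.072863 rad
angle = 0.072863 * 180/pi = 4.17 degrees

4.17


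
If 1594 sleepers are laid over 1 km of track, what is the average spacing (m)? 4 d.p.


Spacing = 1000 m / number of sleepers
Spacing = 1000 / 1594
Spacing = 0.6274 m

0.6274


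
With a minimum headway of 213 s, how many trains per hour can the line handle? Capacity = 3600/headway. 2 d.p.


Capacity = 3600 / headway
Capacity = 3600 / 213
Capacity = 16.90 trains/hour

16.90


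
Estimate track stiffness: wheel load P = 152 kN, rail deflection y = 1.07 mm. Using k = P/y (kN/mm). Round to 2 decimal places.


Track stiffness k = P / y
k = 152 / 1.07
k = 142.06 kN/mm

142.06


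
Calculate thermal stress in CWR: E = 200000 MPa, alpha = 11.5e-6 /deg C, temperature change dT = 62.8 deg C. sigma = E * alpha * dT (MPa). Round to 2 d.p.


sigma = E * alpha * dT
sigma = 200000 * 11.5e-6 * 62.8
sigma = 2.3 * 62.8
sigma = 144.44 MPa

144.44


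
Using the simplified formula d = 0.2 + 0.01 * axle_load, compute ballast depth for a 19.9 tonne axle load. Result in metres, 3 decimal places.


d = 0.2 + 0.01 * 19.9
d = 0.2 + 0.199
d = 0.399 m

0.399


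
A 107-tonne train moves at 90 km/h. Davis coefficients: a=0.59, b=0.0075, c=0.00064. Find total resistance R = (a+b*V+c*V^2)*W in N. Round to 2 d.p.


b*V = 0.0075 * 90 = 0.675
c*V^2 = 0.00064 * 8100 = 5.184
R_per_t = 0.59 + 0.675 + 5.184 = 6.449 N/t
R_total = 6.449 * 107 = 690.04 N

690.04


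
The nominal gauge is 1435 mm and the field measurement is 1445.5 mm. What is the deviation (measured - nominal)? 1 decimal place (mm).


Deviation = measured - nominal
Deviation = 1445.5 - 1435
Deviation = 10.5 mm

10.5


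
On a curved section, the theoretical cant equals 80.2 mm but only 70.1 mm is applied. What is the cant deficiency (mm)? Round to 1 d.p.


Cant deficiency = equilibrium cant - actual cant
CD = 80.2 - 70.1
CD = 10.1 mm

10.1


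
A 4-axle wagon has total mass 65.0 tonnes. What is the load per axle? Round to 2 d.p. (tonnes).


Load per axle = total weight / number of axles
Load = 65.0 / 4
Load = 16.25 tonnes

16.25


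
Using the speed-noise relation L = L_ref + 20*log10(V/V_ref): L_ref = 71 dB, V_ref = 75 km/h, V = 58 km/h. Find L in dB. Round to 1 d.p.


V/V_ref = 58 / 75 = 0.773333
log10(0.773333) = -0.111633
20 * -0.111633 = -2.2327
L = 71 + -2.2327 = 68.8 dB

68.8


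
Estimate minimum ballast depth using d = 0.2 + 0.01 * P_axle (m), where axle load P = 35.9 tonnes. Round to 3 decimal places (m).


d = 0.2 + 0.01 * 35.9
d = 0.2 + 0.359
d = 0.559 m

0.559


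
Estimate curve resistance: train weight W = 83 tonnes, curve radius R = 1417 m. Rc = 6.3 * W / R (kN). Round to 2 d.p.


Rc = 6.3 * W / R
Rc = 6.3 * 83 / 1417
Rc = 522.9 / 1417
Rc = 0.37 kN

0.37


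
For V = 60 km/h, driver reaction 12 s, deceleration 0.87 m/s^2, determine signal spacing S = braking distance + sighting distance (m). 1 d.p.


V = 60 / 3.6 = 16.6667 m/s
Braking distance = 16.6667^2 / (2*0.87) = 159.6424 m
Sighting distance = 16.6667 * 12 = 200.0 m
S = 159.6424 + 200.0 = 359.6 m

359.6


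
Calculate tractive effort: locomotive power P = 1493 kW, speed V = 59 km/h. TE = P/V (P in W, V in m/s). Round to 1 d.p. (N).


Convert: P = 1493 kW = 1493000 W
V = 59 / 3.6 = 16.3889 m/s
TE = 1493000 / 16.3889
TE = 91098.3 N

91098.3


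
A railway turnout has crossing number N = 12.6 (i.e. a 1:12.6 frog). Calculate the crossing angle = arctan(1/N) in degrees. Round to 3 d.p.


1/N = 1/12.6 = 0.079365
angle = arctan(0.079365) = 0.079199 rad
angle = 0.079199 * 180/pi = 4.538 degrees

4.538


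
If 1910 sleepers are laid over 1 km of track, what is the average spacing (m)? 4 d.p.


Spacing = 1000 m / number of sleepers
Spacing = 1000 / 1910
Spacing = 0.5236 m

0.5236


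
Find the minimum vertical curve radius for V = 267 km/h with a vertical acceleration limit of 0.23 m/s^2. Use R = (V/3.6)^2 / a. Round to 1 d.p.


Convert speed: V = 267 / 3.6 = 74.1667 m/s
V^2 = 5500.6944 m^2/s^2
R_v = 5500.6944 / 0.23
R_v = 23916.1 m

23916.1


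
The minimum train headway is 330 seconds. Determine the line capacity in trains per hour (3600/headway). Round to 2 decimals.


Capacity = 3600 / headway
Capacity = 3600 / 330
Capacity = 10.91 trains/hour

10.91


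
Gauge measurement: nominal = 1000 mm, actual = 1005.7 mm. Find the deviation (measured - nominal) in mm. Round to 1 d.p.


Deviation = measured - nominal
Deviation = 1005.7 - 1000
Deviation = 5.7 mm

5.7


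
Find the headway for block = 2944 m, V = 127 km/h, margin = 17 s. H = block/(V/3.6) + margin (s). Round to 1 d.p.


V = 127 / 3.6 = 35.2778 m/s
Block traversal time = 2944 / 35.2778 = 83.452 s
Headway = 83.452 + 17
Headway = 100.5 s

100.5


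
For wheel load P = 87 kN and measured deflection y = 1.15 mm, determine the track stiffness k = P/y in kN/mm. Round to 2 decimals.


Track stiffness k = P / y
k = 87 / 1.15
k = 75.65 kN/mm

75.65
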